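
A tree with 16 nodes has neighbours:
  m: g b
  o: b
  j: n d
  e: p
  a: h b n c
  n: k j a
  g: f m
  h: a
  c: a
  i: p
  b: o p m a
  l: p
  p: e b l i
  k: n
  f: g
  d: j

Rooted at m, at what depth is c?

Path from m to c: m → b → a → c, which has 3 edges.

3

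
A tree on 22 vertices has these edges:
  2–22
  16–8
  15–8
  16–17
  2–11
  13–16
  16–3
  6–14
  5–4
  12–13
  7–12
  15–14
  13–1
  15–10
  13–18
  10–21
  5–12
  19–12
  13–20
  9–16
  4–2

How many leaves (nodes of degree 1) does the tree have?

12

The leaves are 1, 3, 6, 7, 9, 11, 17, 18, 19, 20, 21, 22.
That is 12 leaves.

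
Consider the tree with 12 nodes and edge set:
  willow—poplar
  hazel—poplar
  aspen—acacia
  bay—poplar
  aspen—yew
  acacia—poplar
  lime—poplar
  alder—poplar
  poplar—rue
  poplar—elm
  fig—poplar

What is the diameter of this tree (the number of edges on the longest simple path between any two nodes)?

A longest path is yew-aspen-acacia-poplar-fig, with 4 edges.

4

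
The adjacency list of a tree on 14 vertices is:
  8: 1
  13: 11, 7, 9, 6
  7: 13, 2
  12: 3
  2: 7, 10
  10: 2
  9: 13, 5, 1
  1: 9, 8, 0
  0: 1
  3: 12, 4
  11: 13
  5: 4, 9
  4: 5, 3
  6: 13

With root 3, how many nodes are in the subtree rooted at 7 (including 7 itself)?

The subtree rooted at 7 contains: 7, 2, 10 — 3 nodes.

3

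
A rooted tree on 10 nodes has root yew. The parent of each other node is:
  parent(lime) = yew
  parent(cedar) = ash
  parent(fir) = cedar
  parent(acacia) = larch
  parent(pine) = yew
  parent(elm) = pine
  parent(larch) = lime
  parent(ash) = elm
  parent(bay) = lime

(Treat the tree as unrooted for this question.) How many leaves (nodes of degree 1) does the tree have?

Degree-1 nodes: acacia, bay, fir — 3 of them.

3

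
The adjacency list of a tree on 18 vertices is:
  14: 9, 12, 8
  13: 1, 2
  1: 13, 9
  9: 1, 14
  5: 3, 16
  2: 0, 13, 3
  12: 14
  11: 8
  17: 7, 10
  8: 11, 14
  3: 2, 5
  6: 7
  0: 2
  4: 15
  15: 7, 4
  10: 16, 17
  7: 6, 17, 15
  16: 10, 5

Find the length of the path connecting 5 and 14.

5 – 3 – 2 – 13 – 1 – 9 – 14: 6 edges.

6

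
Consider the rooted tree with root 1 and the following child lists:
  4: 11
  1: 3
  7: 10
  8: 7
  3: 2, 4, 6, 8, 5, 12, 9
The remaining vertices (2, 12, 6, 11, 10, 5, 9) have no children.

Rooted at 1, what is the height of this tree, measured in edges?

4

10 sits deepest: 1-3-8-7-10 — 4 edges from the root.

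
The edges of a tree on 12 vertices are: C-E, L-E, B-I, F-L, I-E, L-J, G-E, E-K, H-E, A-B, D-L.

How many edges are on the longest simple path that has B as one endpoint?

A farthest node from B is J (D, F also at distance 4).
The path B – I – E – L – J has 4 edges.

4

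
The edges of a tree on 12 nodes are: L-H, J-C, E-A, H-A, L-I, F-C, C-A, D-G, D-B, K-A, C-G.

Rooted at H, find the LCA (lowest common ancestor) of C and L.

C's ancestor chain is C, A, H and L's is L, H; they first meet at H.

H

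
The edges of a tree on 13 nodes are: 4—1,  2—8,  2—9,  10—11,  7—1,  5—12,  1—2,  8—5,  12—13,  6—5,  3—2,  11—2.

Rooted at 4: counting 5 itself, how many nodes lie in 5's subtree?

4

The subtree rooted at 5 contains: 5, 6, 12, 13 — 4 nodes.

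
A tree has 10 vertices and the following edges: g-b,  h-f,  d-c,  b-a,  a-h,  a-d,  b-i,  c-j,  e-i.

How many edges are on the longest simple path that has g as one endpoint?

The node farthest from g is j, via g-b-a-d-c-j — 5 edges.

5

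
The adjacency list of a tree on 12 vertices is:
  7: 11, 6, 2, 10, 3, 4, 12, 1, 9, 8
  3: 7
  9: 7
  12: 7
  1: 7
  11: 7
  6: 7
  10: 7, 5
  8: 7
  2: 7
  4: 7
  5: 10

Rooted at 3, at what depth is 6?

2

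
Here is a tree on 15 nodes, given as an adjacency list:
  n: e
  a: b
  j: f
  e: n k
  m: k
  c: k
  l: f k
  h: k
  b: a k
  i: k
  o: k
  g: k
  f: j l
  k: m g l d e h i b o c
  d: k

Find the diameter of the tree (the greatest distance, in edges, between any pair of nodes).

5

BFS from j reaches a last, at distance 5; BFS from a confirms no node is farther.
Path: j-f-l-k-b-a.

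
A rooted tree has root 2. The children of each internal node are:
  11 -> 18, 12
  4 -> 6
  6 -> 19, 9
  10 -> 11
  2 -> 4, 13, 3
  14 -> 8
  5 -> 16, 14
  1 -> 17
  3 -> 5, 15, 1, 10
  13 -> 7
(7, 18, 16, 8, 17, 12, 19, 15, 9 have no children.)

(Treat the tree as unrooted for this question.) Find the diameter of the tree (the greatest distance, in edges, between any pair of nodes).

7

BFS from 9 reaches 12 last, at distance 7; BFS from 12 confirms no node is farther.
Path: 9–6–4–2–3–10–11–12.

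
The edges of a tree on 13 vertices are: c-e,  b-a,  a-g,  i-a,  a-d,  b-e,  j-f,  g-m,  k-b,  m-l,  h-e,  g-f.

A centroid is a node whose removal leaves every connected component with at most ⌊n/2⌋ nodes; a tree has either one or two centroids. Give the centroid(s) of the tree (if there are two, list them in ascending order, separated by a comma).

a

Delete a: the remaining components have sizes 5, 5, 1, 1. Max 5 ≤ 6, so a is a centroid.
No neighbour of a does as well, so a is the unique centroid.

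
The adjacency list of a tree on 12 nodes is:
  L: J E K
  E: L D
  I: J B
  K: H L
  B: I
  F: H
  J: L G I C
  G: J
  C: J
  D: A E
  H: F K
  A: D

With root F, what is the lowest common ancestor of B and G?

J

Path B→root: B I J L K H F; path G→root: G J L K H F.
First common node: J.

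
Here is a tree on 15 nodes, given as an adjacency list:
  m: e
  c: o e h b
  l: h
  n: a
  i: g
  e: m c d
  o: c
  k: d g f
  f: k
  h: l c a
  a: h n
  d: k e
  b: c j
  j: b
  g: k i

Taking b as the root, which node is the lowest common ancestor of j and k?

b

Ancestors of j (toward the root): j, b.
Ancestors of k: k, d, e, c, b.
The deepest node appearing in both lists is b.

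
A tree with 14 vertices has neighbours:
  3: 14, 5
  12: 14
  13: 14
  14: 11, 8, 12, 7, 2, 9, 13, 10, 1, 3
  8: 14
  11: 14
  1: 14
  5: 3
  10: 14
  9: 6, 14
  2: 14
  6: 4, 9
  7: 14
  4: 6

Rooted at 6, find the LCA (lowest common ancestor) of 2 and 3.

2's ancestor chain is 2, 14, 9, 6 and 3's is 3, 14, 9, 6; they first meet at 14.

14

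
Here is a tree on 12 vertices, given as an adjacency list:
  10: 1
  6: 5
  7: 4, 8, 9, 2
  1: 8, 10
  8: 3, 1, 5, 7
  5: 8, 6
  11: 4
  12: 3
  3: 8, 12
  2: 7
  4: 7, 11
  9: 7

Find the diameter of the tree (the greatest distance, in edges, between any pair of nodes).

BFS from 12 reaches 11 last, at distance 5; BFS from 11 confirms no node is farther.
Path: 12-3-8-7-4-11.

5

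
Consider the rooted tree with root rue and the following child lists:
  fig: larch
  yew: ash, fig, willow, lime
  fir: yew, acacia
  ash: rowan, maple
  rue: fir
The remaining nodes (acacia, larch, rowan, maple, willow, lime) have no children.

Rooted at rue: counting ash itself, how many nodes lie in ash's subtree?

ash's subtree: {ash, rowan, maple}, size 3.

3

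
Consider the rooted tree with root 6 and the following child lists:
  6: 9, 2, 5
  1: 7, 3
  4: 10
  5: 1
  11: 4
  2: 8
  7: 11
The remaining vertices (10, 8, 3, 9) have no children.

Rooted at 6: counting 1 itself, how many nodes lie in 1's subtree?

6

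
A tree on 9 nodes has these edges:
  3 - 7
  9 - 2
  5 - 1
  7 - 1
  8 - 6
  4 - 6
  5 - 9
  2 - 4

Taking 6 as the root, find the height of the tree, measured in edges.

3 sits deepest: 6 → 4 → 2 → 9 → 5 → 1 → 7 → 3 — 7 edges from the root.

7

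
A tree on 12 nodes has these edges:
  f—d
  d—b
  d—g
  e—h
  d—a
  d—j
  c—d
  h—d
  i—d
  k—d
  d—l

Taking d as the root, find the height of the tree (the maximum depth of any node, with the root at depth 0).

2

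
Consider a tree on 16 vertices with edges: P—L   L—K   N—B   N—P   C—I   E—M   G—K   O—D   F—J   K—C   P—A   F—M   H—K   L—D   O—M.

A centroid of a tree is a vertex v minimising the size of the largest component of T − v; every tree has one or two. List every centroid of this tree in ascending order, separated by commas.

L

Delete L: the remaining components have sizes 6, 5, 4. Max 6 ≤ 8, so L is a centroid.
Every other node leaves some component of size > 8, so the centroid is unique.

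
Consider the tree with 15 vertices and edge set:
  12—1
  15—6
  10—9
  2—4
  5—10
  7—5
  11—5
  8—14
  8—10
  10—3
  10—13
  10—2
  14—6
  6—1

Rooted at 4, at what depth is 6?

5

4–2–10–8–14–6 — 5 edges.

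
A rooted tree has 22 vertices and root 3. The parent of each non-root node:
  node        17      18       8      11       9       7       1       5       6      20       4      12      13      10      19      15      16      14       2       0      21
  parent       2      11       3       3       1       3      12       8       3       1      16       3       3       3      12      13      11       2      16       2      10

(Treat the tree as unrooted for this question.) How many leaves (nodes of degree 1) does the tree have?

Degree-1 nodes: 0, 4, 5, 6, 7, 9, 14, 15, 17, 18, 19, 20, 21 — 13 of them.

13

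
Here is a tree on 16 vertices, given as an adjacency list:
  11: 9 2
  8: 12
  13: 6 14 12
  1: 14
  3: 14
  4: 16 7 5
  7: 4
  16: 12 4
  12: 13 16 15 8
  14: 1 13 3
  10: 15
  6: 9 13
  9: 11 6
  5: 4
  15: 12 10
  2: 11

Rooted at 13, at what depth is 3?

Climbing from 3 to the root: 3 – 14 – 13. That's 2 steps.

2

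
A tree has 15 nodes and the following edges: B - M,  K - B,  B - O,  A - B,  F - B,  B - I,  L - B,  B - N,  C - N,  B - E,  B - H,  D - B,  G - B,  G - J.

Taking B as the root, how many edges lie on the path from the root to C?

2

Path from B to C: B–N–C, which has 2 edges.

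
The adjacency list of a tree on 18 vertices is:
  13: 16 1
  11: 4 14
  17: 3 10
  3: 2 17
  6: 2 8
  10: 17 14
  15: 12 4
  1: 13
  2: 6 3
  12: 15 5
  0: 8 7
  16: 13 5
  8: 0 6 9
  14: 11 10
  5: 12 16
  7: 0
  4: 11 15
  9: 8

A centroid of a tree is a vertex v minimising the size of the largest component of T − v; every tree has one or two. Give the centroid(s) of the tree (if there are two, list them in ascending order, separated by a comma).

10, 14

Delete 10: the remaining components have sizes 9, 8. Max 9 ≤ 9, so 10 is a centroid.
14 is adjacent to 10 and is also a centroid (the largest component after removing it is likewise 9).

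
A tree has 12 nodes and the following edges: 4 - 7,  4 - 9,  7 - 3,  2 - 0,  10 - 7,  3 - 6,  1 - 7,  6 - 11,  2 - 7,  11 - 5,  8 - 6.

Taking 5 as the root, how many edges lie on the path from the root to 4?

5 → 11 → 6 → 3 → 7 → 4 — 5 edges.

5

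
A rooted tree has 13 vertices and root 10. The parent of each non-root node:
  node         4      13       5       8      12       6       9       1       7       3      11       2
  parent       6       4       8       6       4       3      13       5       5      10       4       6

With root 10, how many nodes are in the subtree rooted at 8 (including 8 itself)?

4

The subtree rooted at 8 contains: 8, 5, 7, 1 — 4 nodes.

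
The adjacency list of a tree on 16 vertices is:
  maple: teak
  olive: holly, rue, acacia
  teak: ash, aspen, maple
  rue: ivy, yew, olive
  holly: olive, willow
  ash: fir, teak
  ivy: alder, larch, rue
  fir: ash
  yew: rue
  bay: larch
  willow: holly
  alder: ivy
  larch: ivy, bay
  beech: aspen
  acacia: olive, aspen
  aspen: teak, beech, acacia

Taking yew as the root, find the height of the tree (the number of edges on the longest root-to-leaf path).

7

fir sits deepest: yew–rue–olive–acacia–aspen–teak–ash–fir — 7 edges from the root.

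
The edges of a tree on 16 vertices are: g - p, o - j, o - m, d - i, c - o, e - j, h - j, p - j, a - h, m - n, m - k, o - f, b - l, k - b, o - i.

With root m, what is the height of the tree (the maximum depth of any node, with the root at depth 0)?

The longest root-to-leaf path is m–o–j–p–g (4 edges).

4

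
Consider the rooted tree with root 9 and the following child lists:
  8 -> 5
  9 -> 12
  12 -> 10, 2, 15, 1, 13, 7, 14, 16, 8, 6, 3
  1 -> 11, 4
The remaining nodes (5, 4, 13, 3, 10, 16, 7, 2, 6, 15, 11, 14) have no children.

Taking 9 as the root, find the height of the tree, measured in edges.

The longest root-to-leaf path is 9 → 12 → 8 → 5 (3 edges).

3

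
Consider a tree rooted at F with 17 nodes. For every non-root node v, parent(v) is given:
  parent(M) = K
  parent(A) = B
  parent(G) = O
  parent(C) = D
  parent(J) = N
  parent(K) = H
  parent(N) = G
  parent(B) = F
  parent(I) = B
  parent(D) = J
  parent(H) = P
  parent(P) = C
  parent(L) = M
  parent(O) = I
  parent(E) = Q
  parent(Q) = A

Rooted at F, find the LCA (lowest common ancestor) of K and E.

K's ancestor chain is K, H, P, C, D, J, N, G, O, I, B, F and E's is E, Q, A, B, F; they first meet at B.

B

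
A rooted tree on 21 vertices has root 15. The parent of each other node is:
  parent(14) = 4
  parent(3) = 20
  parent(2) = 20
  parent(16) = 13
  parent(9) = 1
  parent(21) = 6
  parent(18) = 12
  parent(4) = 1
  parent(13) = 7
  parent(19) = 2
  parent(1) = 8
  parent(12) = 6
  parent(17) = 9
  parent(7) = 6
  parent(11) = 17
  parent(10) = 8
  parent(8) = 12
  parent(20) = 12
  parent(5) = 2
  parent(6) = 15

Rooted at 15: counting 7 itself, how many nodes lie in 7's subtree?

Descendants of 7 (including itself): 7, 13, 16. That's 3.

3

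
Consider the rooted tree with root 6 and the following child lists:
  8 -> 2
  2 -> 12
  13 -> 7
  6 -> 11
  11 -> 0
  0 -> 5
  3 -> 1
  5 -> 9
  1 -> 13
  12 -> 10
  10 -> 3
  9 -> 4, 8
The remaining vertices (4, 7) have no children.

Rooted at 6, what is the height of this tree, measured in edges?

12

A deepest node is 7, reached by 6–11–0–5–9–8–2–12–10–3–1–13–7.
That path has 12 edges, so the height is 12.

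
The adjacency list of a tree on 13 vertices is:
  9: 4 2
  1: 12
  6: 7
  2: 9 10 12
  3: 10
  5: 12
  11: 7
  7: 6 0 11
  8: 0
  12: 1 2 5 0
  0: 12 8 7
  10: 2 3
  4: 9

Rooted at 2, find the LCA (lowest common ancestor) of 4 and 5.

Ancestors of 4 (toward the root): 4, 9, 2.
Ancestors of 5: 5, 12, 2.
The deepest node appearing in both lists is 2.

2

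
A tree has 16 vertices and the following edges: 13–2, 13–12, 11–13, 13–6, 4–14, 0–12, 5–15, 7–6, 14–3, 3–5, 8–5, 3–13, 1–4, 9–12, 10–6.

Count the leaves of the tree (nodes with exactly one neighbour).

9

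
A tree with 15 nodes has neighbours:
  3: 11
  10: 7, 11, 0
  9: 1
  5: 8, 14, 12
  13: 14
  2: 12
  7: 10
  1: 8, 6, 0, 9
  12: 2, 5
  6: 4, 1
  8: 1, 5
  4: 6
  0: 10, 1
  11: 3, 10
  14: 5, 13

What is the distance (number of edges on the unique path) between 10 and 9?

3

10 – 0 – 1 – 9: 3 edges.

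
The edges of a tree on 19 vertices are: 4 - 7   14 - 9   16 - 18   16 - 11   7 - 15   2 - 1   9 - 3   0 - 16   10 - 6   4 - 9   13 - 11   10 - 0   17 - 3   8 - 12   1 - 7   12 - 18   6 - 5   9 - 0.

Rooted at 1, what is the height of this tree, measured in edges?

The longest root-to-leaf path is 1 → 7 → 4 → 9 → 0 → 16 → 18 → 12 → 8 (8 edges).

8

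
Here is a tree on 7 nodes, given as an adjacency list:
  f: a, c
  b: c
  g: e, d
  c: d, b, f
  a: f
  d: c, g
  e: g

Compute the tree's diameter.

5

A longest path is a - f - c - d - g - e, with 5 edges.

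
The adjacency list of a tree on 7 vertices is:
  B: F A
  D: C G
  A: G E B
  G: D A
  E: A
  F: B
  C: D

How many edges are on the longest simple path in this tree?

5

BFS from C reaches F last, at distance 5; BFS from F confirms no node is farther.
Path: C–D–G–A–B–F.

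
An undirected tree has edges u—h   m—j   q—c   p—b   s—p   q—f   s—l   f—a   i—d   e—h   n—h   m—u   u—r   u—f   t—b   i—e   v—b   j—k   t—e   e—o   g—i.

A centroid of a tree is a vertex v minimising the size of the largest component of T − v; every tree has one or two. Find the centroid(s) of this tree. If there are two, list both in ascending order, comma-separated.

e, h

Delete h: the remaining components have sizes 11, 9, 1. Max 11 ≤ 11, so h is a centroid.
e is adjacent to h and is also a centroid (the largest component after removing it is likewise 11).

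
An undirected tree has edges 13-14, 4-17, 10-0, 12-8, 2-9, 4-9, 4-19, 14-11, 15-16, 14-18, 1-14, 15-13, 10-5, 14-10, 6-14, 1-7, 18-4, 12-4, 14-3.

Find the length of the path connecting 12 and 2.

Walking from 12: 12–4–9–2. Length 3.

3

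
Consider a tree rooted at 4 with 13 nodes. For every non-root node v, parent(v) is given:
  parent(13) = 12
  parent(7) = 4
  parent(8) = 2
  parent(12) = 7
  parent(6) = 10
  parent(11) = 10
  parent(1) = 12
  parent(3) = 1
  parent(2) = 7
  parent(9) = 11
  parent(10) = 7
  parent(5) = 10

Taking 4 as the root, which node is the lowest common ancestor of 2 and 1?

7

Ancestors of 2 (toward the root): 2, 7, 4.
Ancestors of 1: 1, 12, 7, 4.
The deepest node appearing in both lists is 7.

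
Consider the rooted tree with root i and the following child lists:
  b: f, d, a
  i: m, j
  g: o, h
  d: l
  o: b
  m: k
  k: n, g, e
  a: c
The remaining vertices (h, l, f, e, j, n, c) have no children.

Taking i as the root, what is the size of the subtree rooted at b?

6

b's subtree: {b, f, a, d, c, l}, size 6.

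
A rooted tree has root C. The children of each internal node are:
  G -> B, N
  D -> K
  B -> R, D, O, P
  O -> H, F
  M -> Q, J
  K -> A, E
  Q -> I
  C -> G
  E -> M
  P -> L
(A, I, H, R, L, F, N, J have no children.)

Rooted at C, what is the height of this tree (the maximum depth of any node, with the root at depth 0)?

8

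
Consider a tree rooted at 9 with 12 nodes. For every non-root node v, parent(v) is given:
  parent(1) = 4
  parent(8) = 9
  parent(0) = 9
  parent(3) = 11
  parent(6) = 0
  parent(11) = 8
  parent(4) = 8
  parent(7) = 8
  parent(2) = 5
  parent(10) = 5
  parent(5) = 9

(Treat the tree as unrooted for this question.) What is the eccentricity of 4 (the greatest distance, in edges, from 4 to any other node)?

Distances from 4 peak at 4, attained at 6 (2, 10 also at distance 4).
4–8–9–0–6

4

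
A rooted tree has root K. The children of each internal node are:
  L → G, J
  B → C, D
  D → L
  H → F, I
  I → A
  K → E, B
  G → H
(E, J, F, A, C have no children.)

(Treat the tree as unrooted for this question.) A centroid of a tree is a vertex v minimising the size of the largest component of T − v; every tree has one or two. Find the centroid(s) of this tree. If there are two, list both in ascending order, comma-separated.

Delete L: the remaining components have sizes 5, 5, 1. Max 5 ≤ 6, so L is a centroid.
No neighbour of L does as well, so L is the unique centroid.

L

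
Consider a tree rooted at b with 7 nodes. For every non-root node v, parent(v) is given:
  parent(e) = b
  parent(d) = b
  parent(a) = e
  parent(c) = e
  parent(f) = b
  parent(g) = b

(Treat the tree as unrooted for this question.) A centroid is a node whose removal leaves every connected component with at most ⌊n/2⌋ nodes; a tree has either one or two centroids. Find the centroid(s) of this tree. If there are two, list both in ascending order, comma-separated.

b

Removing b splits the tree into components of sizes 3, 1, 1, 1; the largest is 3 ≤ ⌊7/2⌋ = 3.
Every other node leaves some component of size > 3, so the centroid is unique.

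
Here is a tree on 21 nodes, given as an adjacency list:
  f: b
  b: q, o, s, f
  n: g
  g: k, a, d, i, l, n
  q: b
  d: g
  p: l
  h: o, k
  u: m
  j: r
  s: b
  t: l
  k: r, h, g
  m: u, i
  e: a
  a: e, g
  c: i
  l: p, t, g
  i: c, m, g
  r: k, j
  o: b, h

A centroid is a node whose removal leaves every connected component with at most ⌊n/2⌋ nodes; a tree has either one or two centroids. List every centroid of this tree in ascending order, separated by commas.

g

Delete g: the remaining components have sizes 9, 4, 3, 2, 1, 1. Max 9 ≤ 10, so g is a centroid.
No neighbour of g does as well, so g is the unique centroid.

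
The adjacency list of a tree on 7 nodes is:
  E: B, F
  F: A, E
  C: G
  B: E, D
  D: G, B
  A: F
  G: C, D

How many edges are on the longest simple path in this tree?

6

A longest path is A–F–E–B–D–G–C, with 6 edges.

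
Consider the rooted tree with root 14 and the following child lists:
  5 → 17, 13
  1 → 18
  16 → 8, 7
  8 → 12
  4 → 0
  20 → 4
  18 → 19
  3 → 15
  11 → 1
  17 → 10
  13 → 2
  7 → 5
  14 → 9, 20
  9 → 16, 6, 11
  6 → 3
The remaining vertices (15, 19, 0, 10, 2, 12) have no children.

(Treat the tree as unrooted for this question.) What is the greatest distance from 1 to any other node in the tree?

The node farthest from 1 is 2 (10 also at distance 7), via 1–11–9–16–7–5–13–2 — 7 edges.

7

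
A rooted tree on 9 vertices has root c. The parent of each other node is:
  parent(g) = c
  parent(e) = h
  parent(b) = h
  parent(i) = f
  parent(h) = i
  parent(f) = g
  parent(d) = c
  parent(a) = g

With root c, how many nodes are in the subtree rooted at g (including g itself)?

7

g's subtree: {g, a, f, i, h, e, b}, size 7.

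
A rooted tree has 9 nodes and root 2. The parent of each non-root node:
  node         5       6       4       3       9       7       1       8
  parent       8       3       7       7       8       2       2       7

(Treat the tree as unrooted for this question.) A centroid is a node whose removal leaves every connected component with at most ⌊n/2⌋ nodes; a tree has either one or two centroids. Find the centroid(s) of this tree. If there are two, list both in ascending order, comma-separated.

7

If 7 is removed the pieces have sizes 3, 2, 2, 1, all ≤ ⌊9/2⌋ = 4.
No neighbour of 7 does as well, so 7 is the unique centroid.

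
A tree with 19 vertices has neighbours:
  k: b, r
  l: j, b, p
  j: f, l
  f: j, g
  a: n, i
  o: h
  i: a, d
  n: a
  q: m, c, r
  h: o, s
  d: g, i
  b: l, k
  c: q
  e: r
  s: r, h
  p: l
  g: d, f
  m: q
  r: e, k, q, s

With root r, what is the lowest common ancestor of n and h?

r

Path n→root: n a i d g f j l b k r; path h→root: h s r.
First common node: r.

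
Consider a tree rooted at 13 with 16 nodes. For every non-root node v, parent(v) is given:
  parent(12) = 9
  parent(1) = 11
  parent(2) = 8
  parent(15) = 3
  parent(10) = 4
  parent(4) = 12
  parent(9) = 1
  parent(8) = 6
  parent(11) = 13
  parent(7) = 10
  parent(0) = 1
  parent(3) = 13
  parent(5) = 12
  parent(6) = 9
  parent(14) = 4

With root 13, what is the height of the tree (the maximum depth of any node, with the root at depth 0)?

The longest root-to-leaf path is 13 – 11 – 1 – 9 – 12 – 4 – 10 – 7 (7 edges).

7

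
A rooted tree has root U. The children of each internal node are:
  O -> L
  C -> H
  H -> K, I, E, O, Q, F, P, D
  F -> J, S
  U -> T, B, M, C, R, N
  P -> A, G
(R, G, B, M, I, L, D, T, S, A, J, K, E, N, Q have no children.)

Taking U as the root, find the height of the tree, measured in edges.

L sits deepest: U → C → H → O → L — 4 edges from the root.

4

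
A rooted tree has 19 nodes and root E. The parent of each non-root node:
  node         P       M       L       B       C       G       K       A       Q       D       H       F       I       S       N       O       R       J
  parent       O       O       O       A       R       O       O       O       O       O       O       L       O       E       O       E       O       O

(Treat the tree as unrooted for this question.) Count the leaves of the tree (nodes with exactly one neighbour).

Degree-1 nodes: B, C, D, F, G, H, I, J, K, M, N, P, Q, S — 14 of them.

14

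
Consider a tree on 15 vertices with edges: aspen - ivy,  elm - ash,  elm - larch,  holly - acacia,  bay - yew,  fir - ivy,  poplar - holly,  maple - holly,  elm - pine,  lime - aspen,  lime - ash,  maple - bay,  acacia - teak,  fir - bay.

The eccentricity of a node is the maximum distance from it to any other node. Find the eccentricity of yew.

Distances from yew peak at 8, attained at larch (pine also at distance 8).
yew–bay–fir–ivy–aspen–lime–ash–elm–larch

8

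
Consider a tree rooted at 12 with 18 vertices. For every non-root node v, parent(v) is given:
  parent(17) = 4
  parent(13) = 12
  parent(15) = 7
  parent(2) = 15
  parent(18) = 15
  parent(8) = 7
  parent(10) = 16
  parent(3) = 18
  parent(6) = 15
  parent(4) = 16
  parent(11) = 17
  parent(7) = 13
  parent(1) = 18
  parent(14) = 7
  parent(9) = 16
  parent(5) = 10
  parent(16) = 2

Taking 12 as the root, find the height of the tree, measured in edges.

A deepest node is 11, reached by 12-13-7-15-2-16-4-17-11.
That path has 8 edges, so the height is 8.

8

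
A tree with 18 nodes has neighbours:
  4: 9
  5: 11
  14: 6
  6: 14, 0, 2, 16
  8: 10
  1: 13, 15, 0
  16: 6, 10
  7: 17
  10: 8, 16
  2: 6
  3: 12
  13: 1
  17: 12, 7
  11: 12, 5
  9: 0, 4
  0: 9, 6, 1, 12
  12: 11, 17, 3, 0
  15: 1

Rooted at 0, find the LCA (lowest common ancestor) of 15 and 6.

0

Path 15→root: 15 1 0; path 6→root: 6 0.
First common node: 0.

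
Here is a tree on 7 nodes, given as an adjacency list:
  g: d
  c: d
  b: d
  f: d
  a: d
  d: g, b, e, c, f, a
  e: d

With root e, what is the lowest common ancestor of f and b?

d

Path f→root: f d e; path b→root: b d e.
First common node: d.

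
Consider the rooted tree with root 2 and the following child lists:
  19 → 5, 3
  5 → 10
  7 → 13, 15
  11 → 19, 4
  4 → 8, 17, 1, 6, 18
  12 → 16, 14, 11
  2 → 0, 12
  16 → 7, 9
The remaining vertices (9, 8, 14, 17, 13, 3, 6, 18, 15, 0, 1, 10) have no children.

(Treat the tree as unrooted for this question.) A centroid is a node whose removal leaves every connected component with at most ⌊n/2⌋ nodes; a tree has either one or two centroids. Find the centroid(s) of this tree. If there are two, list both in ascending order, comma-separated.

Delete 11: the remaining components have sizes 9, 6, 4. Max 9 ≤ 10, so 11 is a centroid.
No neighbour of 11 does as well, so 11 is the unique centroid.

11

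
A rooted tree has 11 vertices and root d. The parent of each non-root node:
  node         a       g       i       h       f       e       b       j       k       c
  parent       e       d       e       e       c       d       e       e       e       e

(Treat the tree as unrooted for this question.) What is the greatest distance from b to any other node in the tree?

3

A farthest node from b is f (g also at distance 3).
The path b–e–c–f has 3 edges.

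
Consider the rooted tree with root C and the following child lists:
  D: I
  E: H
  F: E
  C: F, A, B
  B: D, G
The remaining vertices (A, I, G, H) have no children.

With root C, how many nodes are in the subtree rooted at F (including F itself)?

3

The subtree rooted at F contains: F, E, H — 3 nodes.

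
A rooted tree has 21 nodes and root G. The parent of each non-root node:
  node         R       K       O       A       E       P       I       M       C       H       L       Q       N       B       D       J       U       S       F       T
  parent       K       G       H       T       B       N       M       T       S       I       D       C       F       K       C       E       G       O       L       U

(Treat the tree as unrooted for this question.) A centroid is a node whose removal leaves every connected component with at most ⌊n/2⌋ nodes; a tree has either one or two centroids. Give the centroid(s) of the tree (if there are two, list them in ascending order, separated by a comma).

Delete I: the remaining components have sizes 10, 10. Max 10 ≤ 10, so I is a centroid.
Every other node leaves some component of size > 10, so the centroid is unique.

I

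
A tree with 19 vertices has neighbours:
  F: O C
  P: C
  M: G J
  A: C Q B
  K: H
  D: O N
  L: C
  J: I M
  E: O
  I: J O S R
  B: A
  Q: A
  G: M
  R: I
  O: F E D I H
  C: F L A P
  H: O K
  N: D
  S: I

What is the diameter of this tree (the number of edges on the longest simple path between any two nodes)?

8

BFS from G reaches Q last, at distance 8; BFS from Q confirms no node is farther.
Path: G-M-J-I-O-F-C-A-Q.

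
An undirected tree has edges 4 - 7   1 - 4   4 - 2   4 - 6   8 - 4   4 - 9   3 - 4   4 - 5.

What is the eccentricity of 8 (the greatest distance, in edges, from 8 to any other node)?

2

A farthest node from 8 is 6 (9, 2, 5, 1, 3, 7 also at distance 2).
The path 8-4-6 has 2 edges.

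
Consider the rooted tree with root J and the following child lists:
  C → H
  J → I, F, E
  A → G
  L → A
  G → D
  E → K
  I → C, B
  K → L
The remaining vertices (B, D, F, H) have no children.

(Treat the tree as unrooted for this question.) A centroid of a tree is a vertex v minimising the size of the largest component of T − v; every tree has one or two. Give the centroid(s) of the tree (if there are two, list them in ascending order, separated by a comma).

E, J

Removing E splits the tree into components of sizes 6, 5; the largest is 6 ≤ ⌊12/2⌋ = 6.
J is adjacent to E and is also a centroid (the largest component after removing it is likewise 6).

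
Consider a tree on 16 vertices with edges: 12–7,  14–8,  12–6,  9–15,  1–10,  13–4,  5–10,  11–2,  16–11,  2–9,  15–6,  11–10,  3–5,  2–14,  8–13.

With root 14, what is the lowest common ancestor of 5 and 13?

14

Path 5→root: 5 10 11 2 14; path 13→root: 13 8 14.
First common node: 14.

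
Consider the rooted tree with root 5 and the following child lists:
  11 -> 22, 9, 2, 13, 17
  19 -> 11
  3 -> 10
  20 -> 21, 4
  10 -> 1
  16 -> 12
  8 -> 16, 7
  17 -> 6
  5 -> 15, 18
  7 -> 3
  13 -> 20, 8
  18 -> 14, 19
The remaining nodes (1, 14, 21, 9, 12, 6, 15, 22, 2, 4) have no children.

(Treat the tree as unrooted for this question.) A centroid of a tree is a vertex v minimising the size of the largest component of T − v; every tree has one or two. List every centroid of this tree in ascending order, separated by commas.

If 11 is removed the pieces have sizes 11, 5, 2, 1, 1, 1, all ≤ ⌊22/2⌋ = 11.
13 is adjacent to 11 and is also a centroid (the largest component after removing it is likewise 11).

11, 13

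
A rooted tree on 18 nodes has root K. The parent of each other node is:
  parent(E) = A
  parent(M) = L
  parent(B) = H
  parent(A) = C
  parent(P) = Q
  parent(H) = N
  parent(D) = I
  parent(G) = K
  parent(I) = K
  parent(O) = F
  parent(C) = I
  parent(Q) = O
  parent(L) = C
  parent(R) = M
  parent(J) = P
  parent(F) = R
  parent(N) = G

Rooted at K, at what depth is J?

10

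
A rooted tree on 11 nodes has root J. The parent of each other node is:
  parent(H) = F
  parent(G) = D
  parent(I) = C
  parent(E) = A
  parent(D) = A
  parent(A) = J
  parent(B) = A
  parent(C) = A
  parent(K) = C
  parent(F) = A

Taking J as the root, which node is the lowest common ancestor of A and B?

Path A→root: A J; path B→root: B A J.
First common node: A.

A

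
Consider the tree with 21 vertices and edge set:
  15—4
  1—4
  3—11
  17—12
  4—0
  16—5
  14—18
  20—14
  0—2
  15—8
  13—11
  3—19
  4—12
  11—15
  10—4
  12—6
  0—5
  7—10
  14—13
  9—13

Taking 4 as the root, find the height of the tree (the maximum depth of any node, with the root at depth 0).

5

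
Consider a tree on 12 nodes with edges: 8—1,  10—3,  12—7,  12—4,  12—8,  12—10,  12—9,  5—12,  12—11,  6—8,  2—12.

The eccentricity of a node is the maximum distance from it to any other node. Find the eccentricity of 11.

3

The node farthest from 11 is 3 (6, 1 also at distance 3), via 11 – 12 – 10 – 3 — 3 edges.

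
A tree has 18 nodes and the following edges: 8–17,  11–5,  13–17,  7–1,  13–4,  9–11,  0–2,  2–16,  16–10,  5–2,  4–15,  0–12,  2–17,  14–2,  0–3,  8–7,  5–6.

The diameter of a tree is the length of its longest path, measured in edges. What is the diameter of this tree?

BFS from 15 reaches 9 last, at distance 7; BFS from 9 confirms no node is farther.
Path: 15–4–13–17–2–5–11–9.

7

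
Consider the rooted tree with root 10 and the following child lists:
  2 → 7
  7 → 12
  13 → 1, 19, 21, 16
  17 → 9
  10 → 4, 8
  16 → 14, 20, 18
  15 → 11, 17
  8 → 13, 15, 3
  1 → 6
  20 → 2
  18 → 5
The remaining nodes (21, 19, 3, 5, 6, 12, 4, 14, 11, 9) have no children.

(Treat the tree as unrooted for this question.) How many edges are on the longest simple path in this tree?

9

A longest path is 12 - 7 - 2 - 20 - 16 - 13 - 8 - 15 - 17 - 9, with 9 edges.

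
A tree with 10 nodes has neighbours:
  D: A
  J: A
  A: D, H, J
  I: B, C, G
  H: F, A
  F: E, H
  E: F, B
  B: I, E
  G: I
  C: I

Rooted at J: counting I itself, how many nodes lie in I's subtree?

Descendants of I (including itself): I, G, C. That's 3.

3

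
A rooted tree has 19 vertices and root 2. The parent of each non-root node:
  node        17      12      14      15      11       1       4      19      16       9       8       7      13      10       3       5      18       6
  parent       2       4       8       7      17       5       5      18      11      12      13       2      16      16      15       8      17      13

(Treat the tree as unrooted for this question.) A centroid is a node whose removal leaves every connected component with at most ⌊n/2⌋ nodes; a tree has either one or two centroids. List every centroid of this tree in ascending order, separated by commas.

If 16 is removed the pieces have sizes 9, 8, 1, all ≤ ⌊19/2⌋ = 9.
Every other node leaves some component of size > 9, so the centroid is unique.

16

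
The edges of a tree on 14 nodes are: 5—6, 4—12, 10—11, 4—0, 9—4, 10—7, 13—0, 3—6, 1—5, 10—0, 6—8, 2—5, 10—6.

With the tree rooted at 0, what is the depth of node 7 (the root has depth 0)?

2

0–10–7 — 2 edges.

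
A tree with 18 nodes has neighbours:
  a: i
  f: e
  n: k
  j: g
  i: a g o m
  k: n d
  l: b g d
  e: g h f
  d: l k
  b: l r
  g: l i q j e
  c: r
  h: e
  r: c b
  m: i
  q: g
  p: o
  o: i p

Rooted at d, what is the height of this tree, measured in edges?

5

A deepest node is p, reached by d → l → g → i → o → p.
That path has 5 edges, so the height is 5.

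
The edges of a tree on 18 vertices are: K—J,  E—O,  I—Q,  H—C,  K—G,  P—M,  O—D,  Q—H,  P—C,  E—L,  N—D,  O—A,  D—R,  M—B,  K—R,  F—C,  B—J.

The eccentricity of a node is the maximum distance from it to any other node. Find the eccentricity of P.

9

Distances from P peak at 9, attained at L.
P–M–B–J–K–R–D–O–E–L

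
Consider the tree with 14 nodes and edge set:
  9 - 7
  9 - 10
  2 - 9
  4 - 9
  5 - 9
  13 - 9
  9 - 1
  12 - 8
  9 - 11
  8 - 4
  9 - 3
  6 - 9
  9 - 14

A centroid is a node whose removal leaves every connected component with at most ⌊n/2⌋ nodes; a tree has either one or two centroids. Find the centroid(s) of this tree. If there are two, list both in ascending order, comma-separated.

9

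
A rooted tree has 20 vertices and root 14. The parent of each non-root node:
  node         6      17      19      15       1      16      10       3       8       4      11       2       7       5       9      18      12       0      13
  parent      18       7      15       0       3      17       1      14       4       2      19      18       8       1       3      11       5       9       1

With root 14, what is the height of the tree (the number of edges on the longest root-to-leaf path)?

16 sits deepest: 14-3-9-0-15-19-11-18-2-4-8-7-17-16 — 13 edges from the root.

13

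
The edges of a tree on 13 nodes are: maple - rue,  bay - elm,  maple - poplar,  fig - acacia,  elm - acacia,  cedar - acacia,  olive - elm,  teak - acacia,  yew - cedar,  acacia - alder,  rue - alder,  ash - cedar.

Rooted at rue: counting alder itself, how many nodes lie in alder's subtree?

The subtree rooted at alder contains: alder, acacia, elm, cedar, fig, teak, olive, bay, yew, ash — 10 nodes.

10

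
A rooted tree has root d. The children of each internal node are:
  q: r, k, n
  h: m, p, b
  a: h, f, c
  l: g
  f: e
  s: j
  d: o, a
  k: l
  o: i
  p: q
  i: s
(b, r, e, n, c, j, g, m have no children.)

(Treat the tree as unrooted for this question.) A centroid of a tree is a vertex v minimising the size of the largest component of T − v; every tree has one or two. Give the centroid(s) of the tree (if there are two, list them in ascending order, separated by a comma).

h

If h is removed the pieces have sizes 9, 7, 1, 1, all ≤ ⌊19/2⌋ = 9.
No neighbour of h does as well, so h is the unique centroid.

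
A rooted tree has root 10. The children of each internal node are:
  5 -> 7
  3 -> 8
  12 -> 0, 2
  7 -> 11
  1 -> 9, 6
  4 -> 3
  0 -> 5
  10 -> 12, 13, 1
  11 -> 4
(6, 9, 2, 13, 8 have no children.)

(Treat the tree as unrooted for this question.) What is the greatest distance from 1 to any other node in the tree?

9

The node farthest from 1 is 8, via 1–10–12–0–5–7–11–4–3–8 — 9 edges.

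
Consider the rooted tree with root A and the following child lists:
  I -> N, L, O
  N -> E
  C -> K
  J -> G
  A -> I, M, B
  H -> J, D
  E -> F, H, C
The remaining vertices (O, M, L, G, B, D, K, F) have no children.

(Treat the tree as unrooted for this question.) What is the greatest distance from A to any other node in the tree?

6

A farthest node from A is G.
The path A-I-N-E-H-J-G has 6 edges.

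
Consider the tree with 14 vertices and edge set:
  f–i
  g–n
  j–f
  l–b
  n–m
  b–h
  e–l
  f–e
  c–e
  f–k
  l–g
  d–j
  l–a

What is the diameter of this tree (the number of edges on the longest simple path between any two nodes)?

7

Starting from d, a farthest node is m at distance 7.
One longest path: d – j – f – e – l – g – n – m.
So the diameter is 7.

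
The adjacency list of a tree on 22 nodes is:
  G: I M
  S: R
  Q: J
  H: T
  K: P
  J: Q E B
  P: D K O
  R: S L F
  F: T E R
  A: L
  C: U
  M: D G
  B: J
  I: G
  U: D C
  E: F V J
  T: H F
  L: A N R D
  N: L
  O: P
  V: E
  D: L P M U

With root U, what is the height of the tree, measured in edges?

7

A deepest node is Q, reached by U – D – L – R – F – E – J – Q.
That path has 7 edges, so the height is 7.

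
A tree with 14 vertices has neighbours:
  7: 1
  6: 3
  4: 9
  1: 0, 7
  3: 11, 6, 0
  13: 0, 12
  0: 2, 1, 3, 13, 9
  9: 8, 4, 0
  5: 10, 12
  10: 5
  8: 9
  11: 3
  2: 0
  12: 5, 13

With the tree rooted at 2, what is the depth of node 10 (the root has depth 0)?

5

Climbing from 10 to the root: 10–5–12–13–0–2. That's 5 steps.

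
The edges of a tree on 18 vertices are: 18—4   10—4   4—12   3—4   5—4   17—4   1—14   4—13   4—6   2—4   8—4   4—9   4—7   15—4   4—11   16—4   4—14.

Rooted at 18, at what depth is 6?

2

Path from 18 to 6: 18 – 4 – 6, which has 2 edges.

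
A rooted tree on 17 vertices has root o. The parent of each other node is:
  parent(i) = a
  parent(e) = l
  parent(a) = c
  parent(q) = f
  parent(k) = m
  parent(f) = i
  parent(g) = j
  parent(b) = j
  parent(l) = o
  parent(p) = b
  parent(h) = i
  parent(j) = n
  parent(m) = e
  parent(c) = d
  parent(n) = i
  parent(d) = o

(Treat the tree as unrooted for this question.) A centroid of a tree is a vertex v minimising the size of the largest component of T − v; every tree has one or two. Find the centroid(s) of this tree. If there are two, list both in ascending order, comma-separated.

Removing i splits the tree into components of sizes 8, 5, 2, 1; the largest is 8 ≤ ⌊17/2⌋ = 8.
Every other node leaves some component of size > 8, so the centroid is unique.

i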